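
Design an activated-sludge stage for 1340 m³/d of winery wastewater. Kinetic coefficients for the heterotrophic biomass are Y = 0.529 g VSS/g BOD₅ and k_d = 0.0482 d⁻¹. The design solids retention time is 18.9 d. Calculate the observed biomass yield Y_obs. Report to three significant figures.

Correct the yield for decay: Y_obs = Y/(1 + k_d θ_c) = 0.529 / (1 + 0.0482 × 18.9) = 0.529 / 1.911 = 0.2768.

Y_obs ≈ 0.277 g VSS/g BOD₅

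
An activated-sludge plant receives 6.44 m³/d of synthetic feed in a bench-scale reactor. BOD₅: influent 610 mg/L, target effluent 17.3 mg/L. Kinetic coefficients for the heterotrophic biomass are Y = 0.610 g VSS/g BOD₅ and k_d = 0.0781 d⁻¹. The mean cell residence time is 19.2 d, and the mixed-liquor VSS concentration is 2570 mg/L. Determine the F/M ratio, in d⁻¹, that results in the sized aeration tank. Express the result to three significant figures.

F/M ≈ 0.220 d⁻¹

Rearranging the biomass balance for a CMAS with decay, V = Y·Q·ΔS·θ_c / [X·(1+k_d θ_c)] = 0.610 × 6.44 × (610 − 17.3) × 19.2 / [2570 × (1 + 0.0781 × 19.2)] = 4.47×10^4 / 6424 = 6.959 m³.
F/M = Q·S₀ / (V·X) = 6.44 × 610 / (6.959 × 2570) = 0.2196 g BOD₅·(g VSS·d)⁻¹.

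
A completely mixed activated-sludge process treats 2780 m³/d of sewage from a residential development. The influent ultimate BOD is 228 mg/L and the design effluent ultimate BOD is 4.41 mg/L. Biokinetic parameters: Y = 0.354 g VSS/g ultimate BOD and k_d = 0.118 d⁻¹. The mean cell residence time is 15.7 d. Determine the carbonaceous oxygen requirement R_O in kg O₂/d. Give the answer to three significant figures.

R_O ≈ 512 kg O₂/d

The observed yield is Y_obs = Y/(1 + k_d·θ_c) = 0.354 / (1 + 0.118 × 15.7) = 0.354 / 2.853 = 0.1241 g VSS per g ultimate BOD removed.
Q·(S₀ − S) = 2780 × (228 − 4.41) × 10⁻³ = 621.6 kg/d removed.
P_X = Y_obs·Q·(S₀ − S) = 0.1241 × 621.6 = 77.14 kg VSS/d.
R_O = Q·(S₀ − S) − 1.42·P_X = 621.6 − 1.42 × 77.14 = 512.0 kg O₂/d.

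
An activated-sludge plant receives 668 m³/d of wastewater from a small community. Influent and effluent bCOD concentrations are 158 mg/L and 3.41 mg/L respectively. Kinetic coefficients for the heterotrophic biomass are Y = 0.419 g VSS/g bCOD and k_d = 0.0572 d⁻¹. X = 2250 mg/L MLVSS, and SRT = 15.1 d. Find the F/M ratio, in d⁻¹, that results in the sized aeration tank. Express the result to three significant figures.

Rearranging the biomass balance for a CMAS with decay, V = Y·Q·ΔS·θ_c / [X·(1+k_d θ_c)] = 0.419 × 668 × (158 − 3.41) × 15.1 / [2250 × (1 + 0.0572 × 15.1)] = 6.53×10^5 / 4193 = 155.8 m³.
Food-to-microorganism ratio F/M = Q S₀ / (V X) = 668 × 158 / (155.8 × 2250) = 0.3011 d⁻¹.

F/M ≈ 0.301 d⁻¹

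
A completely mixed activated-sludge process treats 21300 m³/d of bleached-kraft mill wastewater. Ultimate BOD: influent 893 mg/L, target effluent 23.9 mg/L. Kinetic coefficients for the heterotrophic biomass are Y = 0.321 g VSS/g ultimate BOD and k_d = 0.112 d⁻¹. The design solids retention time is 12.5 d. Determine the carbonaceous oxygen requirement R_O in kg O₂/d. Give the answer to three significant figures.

R_O ≈ 15000 kg O₂/d

Correct the yield for decay: Y_obs = Y/(1 + k_d θ_c) = 0.321 / (1 + 0.112 × 12.5) = 0.321 / 2.400 = 0.1337.
Q·(S₀ − S) = 21300 × (893 − 23.9) × 10⁻³ = 18512 kg/d removed.
Biomass synthesised: P_X = Y_obs × 18512 = 2476 kg VSS/d.
R_O = Q·(S₀ − S) − 1.42·P_X = 18512 − 1.42 × 2476 = 14996 kg O₂/d.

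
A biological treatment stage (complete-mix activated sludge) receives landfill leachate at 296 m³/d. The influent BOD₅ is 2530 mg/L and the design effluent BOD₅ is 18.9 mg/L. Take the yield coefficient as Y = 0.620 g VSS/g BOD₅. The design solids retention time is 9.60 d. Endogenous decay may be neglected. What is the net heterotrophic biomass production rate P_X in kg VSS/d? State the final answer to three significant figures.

Since k_d ≈ 0, Y_obs = Y = 0.620 g VSS/g BOD₅.
ΔS = 2530 − 18.9 = 2511 mg/L, so the substrate removal rate is 296 × 2511/1000 = 743.3 kg BOD₅/d.
Biomass produced: P_X = Y_obs·Q·ΔS = 0.6200 × 743.3 ≈ 460.8 kg VSS/d.

P_X ≈ 461 kg VSS/d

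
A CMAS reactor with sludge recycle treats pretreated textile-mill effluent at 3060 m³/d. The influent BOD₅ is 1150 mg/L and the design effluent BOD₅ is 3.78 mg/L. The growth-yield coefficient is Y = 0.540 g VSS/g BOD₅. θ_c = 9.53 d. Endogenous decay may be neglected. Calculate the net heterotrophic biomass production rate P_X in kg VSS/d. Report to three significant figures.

No decay correction is needed, so Y_obs = Y = 0.540.
Substrate removed = Q·(S₀ − S) = 3060 m³/d × (1150 − 3.78) g/m³ = 3.51×10^6 g/d = 3507 kg/d.
P_X = Y_obs · Q(S₀ − S) = 0.5400 × 3507 = 1894 kg VSS/d.

P_X ≈ 1890 kg VSS/d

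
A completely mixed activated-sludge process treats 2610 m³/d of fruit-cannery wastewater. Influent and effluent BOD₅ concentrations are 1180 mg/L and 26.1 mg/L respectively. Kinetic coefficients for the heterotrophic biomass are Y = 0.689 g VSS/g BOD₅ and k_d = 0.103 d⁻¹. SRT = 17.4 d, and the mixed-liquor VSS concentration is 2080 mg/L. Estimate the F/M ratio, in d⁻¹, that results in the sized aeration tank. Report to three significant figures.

Rearranging the biomass balance for a CMAS with decay, V = Y·Q·ΔS·θ_c / [X·(1+k_d θ_c)] = 0.689 × 2610 × (1180 − 26.1) × 17.4 / [2080 × (1 + 0.103 × 17.4)] = 3.61×10^7 / 5808 = 6217 m³.
Food-to-microorganism ratio F/M = Q S₀ / (V X) = 2610 × 1180 / (6217 × 2080) = 0.2382 d⁻¹.

F/M ≈ 0.238 d⁻¹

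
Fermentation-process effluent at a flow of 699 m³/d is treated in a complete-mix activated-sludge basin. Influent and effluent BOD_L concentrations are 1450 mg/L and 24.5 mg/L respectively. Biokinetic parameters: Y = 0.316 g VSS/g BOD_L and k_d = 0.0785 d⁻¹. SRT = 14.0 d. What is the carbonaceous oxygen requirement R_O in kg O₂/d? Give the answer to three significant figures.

R_O ≈ 783 kg O₂/d

Observed yield with endogenous decay: Y_obs = Y / (1 + k_d·θ_c) = 0.316 / (1 + 0.0785 × 14.0) = 0.316 / 2.099 = 0.1505 g VSS/g BOD_L.
Q·(S₀ − S) = 699 × (1450 − 24.5) × 10⁻³ = 996.4 kg/d removed.
Net sludge production P_X = 0.1505 × 996.4 = 150.0 kg VSS/d.
R_O = Q·ΔS − 1.42 P_X = 996.4 − 213.0 = 783.4 kg O₂/d.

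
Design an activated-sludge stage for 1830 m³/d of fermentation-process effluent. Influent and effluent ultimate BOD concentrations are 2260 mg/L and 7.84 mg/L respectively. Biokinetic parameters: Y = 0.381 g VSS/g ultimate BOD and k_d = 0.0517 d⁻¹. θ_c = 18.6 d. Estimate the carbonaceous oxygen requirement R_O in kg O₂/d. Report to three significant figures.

Correct the yield for decay: Y_obs = Y/(1 + k_d θ_c) = 0.381 / (1 + 0.0517 × 18.6) = 0.381 / 1.962 = 0.1942.
Substrate removed = Q·(S₀ − S) = 1830 m³/d × (2260 − 7.84) g/m³ = 4.12×10^6 g/d = 4121 kg/d.
P_X = Y_obs·Q·(S₀ − S) = 0.1942 × 4121 = 800.5 kg VSS/d.
R_O = Q·(S₀ − S) − 1.42·P_X = 4121 − 1.42 × 800.5 = 2985 kg O₂/d.

R_O ≈ 2980 kg O₂/d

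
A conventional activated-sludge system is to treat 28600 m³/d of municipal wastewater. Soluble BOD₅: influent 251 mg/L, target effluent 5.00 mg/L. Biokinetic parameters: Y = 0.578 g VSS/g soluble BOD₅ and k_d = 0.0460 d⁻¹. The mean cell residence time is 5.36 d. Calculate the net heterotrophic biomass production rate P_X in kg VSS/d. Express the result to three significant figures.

Y_obs = Y / (1 + k_d θ_c) = 0.578 / (1 + 0.0460 × 5.36) = 0.578 / 1.247 = 0.4637.
Mass of soluble BOD₅ removed per day: Q(S₀ − S) = 28600 × 246.0 g/m³ = 7036 kg/d.
Net biomass production P_X = Y_obs × Q·(S₀ − S) = 0.4637 × 7036 = 3262 kg VSS/d.

P_X ≈ 3260 kg VSS/d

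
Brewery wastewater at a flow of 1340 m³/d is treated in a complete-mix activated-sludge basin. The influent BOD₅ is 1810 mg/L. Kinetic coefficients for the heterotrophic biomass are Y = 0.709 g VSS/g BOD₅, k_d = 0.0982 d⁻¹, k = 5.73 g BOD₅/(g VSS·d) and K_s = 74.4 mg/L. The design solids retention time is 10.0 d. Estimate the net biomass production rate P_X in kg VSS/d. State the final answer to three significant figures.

P_X ≈ 866 kg VSS/d

For a completely mixed reactor with recycle the Lawrence–McCarty relation gives S = K_s·(1 + k_d·θ_c) / [θ_c·(Y·k − k_d) − 1] = 74.4 × (1 + 0.0982 × 10.0) / [10.0 × (0.709 × 5.73 − 0.0982) − 1] = 147.5 / 38.64 = 3.816 mg/L.
Observed yield with endogenous decay: Y_obs = Y / (1 + k_d·θ_c) = 0.709 / (1 + 0.0982 × 10.0) = 0.709 / 1.982 = 0.3577 g VSS/g BOD₅.
ΔS = 1810 − 3.82 = 1806 mg/L, so the substrate removal rate is 1340 × 1806/1000 = 2420 kg BOD₅/d.
So the net sludge growth is P_X = 0.3577 × 2420 = 865.8 kg VSS/d.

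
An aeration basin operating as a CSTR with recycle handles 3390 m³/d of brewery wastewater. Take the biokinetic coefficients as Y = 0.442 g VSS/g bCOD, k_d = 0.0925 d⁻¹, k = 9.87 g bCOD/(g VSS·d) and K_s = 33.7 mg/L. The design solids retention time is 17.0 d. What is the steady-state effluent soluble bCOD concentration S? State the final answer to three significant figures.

From the Monod/SRT balance for a CMAS, S = K_s·(1+k_d θ_c)/[θ_c·(Y k − k_d) − 1] = 33.7 × (1 + 0.0925 × 17.0) / [17.0 × (0.442 × 9.87 − 0.0925) − 1] = 86.69 / 71.59 = 1.211 mg/L.

S ≈ 1.21 mg/L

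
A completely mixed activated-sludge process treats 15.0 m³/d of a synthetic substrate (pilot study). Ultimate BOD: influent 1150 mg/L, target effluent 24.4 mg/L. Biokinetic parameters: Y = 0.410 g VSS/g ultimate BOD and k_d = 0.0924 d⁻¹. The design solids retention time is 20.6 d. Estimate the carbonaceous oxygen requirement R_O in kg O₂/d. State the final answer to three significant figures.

Y_obs = Y / (1 + k_d θ_c) = 0.410 / (1 + 0.0924 × 20.6) = 0.410 / 2.903 = 0.1412.
Q·(S₀ − S) = 15.0 × (1150 − 24.4) × 10⁻³ = 16.88 kg/d removed.
Biomass synthesised: P_X = Y_obs × 16.88 = 2.384 kg VSS/d.
Carbonaceous O₂ demand = substrate oxidised − cell-mass equivalent = 16.88 − 1.42 × 2.384 = 13.50 kg O₂/d.

R_O ≈ 13.5 kg O₂/d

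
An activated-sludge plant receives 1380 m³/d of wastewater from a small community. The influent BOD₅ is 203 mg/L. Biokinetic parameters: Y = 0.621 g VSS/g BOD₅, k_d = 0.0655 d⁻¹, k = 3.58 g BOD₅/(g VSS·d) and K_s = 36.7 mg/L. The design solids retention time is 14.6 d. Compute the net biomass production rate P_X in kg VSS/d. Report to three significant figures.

P_X ≈ 87.9 kg VSS/d

Effluent substrate depends only on kinetics and SRT: S = K_s(1 + k_d θ_c) / [θ_c(Yk − k_d) − 1] = 36.7 × (1 + 0.0655 × 14.6) / [14.6 × (0.621 × 3.58 − 0.0655) − 1] = 71.80 / 30.50 = 2.354 mg/L.
Observed yield with endogenous decay: Y_obs = Y / (1 + k_d·θ_c) = 0.621 / (1 + 0.0655 × 14.6) = 0.621 / 1.956 = 0.3174 g VSS/g BOD₅.
Q·(S₀ − S) = 1380 × (203 − 2.35) × 10⁻³ = 276.9 kg/d removed.
P_X = Y_obs · Q(S₀ − S) = 0.3174 × 276.9 = 87.90 kg VSS/d.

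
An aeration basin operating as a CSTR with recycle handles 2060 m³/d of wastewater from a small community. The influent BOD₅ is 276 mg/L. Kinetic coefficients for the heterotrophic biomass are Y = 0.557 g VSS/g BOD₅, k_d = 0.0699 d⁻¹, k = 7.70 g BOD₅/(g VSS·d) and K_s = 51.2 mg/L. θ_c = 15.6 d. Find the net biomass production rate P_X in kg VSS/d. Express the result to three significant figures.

For a completely mixed reactor with recycle the Lawrence–McCarty relation gives S = K_s·(1 + k_d·θ_c) / [θ_c·(Y·k − k_d) − 1] = 51.2 × (1 + 0.0699 × 15.6) / [15.6 × (0.557 × 7.70 − 0.0699) − 1] = 107.0 / 64.82 = 1.651 mg/L.
Y_obs = Y / (1 + k_d θ_c) = 0.557 / (1 + 0.0699 × 15.6) = 0.557 / 2.090 = 0.2665.
Mass of BOD₅ removed per day: Q(S₀ − S) = 2060 × 274.4 g/m³ = 565.2 kg/d.
P_X = Y_obs · Q(S₀ − S) = 0.2665 × 565.2 = 150.6 kg VSS/d.

P_X ≈ 151 kg VSS/d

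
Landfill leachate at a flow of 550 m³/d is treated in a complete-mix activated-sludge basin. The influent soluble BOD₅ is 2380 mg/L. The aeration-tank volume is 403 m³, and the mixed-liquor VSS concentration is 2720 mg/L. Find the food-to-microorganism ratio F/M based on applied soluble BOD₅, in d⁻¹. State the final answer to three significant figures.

F/M = Q·S₀ / (V·X) = 550 × 2380 / (403.0 × 2720) = 1.194 g soluble BOD₅·(g VSS·d)⁻¹.

F/M ≈ 1.19 d⁻¹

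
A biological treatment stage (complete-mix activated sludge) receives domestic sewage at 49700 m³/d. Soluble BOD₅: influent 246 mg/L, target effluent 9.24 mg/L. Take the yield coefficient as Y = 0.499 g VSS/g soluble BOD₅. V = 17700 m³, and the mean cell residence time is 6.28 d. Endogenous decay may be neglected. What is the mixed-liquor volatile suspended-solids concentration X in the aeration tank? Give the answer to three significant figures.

X = Y·Q·ΔS·θ_c / V = 0.499 × 49700 × (246 − 9.24) × 6.28 / 17700 = 2083 mg/L.

X ≈ 2080 mg/L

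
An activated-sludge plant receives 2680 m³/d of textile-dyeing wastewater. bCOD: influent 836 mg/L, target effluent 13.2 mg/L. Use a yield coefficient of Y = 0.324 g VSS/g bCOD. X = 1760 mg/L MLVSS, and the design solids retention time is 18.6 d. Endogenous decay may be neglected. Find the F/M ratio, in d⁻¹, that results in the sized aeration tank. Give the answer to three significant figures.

F/M ≈ 0.169 d⁻¹

Biomass mass balance (decay neglected): V·X = Y·Q·(S₀ − S)·θ_c, so V = 0.324 × 2680 × (836 − 13.2) × 18.6 / 1760 = 7550 m³.
F/M = Q·S₀ / (V·X) = 2680 × 836 / (7550 × 1760) = 0.1686 g bCOD·(g VSS·d)⁻¹.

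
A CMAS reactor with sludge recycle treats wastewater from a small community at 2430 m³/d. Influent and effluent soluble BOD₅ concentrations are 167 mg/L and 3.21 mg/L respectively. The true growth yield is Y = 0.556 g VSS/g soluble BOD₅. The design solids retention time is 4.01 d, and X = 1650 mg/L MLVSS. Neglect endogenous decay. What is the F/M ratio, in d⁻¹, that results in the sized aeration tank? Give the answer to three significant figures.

F/M ≈ 0.457 d⁻¹

With k_d = 0 the design equation reduces to V = Y Q (S₀−S) θ_c / X = 0.556 × 2430 × (167 − 3.21) × 4.01 / 1650 = 537.8 m³.
F/M = Q·S₀ / (V·X) = 2430 × 167 / (537.8 × 1650) = 0.4573 g soluble BOD₅·(g VSS·d)⁻¹.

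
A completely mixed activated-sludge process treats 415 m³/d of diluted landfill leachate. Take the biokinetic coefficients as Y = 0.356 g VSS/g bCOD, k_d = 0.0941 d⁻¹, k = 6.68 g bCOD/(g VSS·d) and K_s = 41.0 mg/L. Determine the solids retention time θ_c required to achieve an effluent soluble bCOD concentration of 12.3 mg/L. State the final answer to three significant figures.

θ_c ≈ 2.20 d

At the target effluent, Y k S/(K_s+S) = 0.356×6.68×12.3/53.30 = 0.5488 d⁻¹.
Then 1/θ_c = μ − k_d = 0.5488 − 0.0941 = 0.4547 d⁻¹, giving θ_c = 2.199 d.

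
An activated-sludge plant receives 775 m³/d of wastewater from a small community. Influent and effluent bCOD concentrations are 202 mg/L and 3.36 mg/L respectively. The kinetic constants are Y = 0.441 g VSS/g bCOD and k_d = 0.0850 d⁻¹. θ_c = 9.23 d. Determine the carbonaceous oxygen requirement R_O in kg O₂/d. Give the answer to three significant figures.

R_O ≈ 99.9 kg O₂/d

The observed yield is Y_obs = Y/(1 + k_d·θ_c) = 0.441 / (1 + 0.0850 × 9.23) = 0.441 / 1.785 = 0.2471 g VSS per g bCOD removed.
Q·(S₀ − S) = 775 × (202 − 3.36) × 10⁻³ = 153.9 kg/d removed.
P_X = Y_obs·Q·(S₀ − S) = 0.2471 × 153.9 = 38.04 kg VSS/d.
R_O = Q·ΔS − 1.42 P_X = 153.9 − 54.02 = 99.92 kg O₂/d.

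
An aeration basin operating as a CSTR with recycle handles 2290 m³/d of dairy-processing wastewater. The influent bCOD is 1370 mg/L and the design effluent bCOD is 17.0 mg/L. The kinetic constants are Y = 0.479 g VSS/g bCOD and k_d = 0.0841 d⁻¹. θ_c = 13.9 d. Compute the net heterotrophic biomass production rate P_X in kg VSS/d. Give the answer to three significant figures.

P_X ≈ 684 kg VSS/d

Correct the yield for decay: Y_obs = Y/(1 + k_d θ_c) = 0.479 / (1 + 0.0841 × 13.9) = 0.479 / 2.169 = 0.2208.
Substrate removed = Q·(S₀ − S) = 2290 m³/d × (1370 − 17.0) g/m³ = 3.1×10^6 g/d = 3098 kg/d.
So the net sludge growth is P_X = 0.2208 × 3098 = 684.2 kg VSS/d.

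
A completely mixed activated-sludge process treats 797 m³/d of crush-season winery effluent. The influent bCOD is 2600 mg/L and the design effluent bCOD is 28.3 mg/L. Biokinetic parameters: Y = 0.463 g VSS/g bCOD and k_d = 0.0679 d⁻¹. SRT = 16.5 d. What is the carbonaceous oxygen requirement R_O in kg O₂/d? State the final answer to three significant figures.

R_O ≈ 1410 kg O₂/d

Correct the yield for decay: Y_obs = Y/(1 + k_d θ_c) = 0.463 / (1 + 0.0679 × 16.5) = 0.463 / 2.120 = 0.2184.
Q·(S₀ − S) = 797 × (2600 − 28.3) × 10⁻³ = 2050 kg/d removed.
Biomass synthesised: P_X = Y_obs × 2050 = 447.6 kg VSS/d.
R_O = Q·ΔS − 1.42 P_X = 2050 − 635.5 = 1414 kg O₂/d.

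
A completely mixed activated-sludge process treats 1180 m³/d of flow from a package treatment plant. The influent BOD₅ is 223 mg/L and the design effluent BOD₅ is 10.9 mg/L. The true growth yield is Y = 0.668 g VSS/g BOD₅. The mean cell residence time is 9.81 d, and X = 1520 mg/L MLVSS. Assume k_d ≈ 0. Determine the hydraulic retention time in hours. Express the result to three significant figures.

V·X = Y·Q·ΔS·θ_c gives V = 0.668 × 1180 × (223 − 10.9) × 9.81 / 1520 = 1079 m³.
τ = V/Q = 1079/1180 = 0.9144 d, or 21.95 h.

τ ≈ 21.9 h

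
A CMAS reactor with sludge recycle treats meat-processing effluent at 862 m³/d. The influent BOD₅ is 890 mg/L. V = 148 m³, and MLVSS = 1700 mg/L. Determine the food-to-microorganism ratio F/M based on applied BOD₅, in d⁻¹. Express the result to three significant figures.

F/M ≈ 3.05 d⁻¹

F/M = applied load / biomass = Q·S₀/(V·X) = 862 × 890 / (148.0 × 1700) = 3.049 d⁻¹.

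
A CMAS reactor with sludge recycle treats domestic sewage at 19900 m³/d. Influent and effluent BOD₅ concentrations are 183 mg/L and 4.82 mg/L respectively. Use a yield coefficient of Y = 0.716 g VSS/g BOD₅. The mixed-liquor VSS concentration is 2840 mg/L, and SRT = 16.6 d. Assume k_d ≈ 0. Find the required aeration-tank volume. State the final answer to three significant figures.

Biomass mass balance (decay neglected): V·X = Y·Q·(S₀ − S)·θ_c, so V = 0.716 × 19900 × (183 − 4.82) × 16.6 / 2840 = 14839 m³.

V ≈ 14800 m³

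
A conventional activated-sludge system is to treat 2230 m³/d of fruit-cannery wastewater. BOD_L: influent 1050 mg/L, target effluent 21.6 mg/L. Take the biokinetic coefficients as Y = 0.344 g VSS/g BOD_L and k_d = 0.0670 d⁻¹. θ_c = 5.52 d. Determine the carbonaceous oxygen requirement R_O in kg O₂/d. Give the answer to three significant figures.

Correct the yield for decay: Y_obs = Y/(1 + k_d θ_c) = 0.344 / (1 + 0.0670 × 5.52) = 0.344 / 1.370 = 0.2511.
Q·(S₀ − S) = 2230 × (1050 − 21.6) × 10⁻³ = 2293 kg/d removed.
Net sludge production P_X = 0.2511 × 2293 = 575.9 kg VSS/d.
R_O = Q·(S₀ − S) − 1.42·P_X = 2293 − 1.42 × 575.9 = 1476 kg O₂/d.

R_O ≈ 1480 kg O₂/d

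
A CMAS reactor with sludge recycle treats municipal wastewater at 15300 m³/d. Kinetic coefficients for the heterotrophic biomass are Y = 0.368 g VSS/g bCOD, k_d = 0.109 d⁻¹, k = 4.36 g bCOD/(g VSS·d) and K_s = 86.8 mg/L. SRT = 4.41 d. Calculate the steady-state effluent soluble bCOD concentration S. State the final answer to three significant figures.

Effluent substrate depends only on kinetics and SRT: S = K_s(1 + k_d θ_c) / [θ_c(Yk − k_d) − 1] = 86.8 × (1 + 0.109 × 4.41) / [4.41 × (0.368 × 4.36 − 0.109) − 1] = 128.5 / 5.595 = 22.97 mg/L.

S ≈ 23.0 mg/L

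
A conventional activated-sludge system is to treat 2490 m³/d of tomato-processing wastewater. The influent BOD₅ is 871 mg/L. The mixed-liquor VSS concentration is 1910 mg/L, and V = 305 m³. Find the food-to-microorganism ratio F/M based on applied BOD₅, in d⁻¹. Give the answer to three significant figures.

F/M ≈ 3.72 d⁻¹

F/M = Q·S₀ / (V·X) = 2490 × 871 / (305.0 × 1910) = 3.723 g BOD₅·(g VSS·d)⁻¹.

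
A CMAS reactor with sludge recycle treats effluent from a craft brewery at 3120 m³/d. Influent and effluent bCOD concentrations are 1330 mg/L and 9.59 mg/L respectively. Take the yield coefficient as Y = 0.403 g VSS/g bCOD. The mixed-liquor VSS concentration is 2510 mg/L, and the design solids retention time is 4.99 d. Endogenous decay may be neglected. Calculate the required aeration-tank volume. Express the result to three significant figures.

V·X = Y·Q·ΔS·θ_c gives V = 0.403 × 3120 × (1330 − 9.59) × 4.99 / 2510 = 3301 m³.

V ≈ 3300 m³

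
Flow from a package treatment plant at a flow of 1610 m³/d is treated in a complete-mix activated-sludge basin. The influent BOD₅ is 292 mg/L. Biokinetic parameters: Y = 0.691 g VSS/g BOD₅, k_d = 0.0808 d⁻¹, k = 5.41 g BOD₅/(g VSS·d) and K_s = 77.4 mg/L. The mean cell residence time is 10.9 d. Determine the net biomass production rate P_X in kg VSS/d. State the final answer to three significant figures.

P_X ≈ 171 kg VSS/d

Effluent substrate depends only on kinetics and SRT: S = K_s(1 + k_d θ_c) / [θ_c(Yk − k_d) − 1] = 77.4 × (1 + 0.0808 × 10.9) / [10.9 × (0.691 × 5.41 − 0.0808) − 1] = 145.6 / 38.87 = 3.745 mg/L.
Observed yield with endogenous decay: Y_obs = Y / (1 + k_d·θ_c) = 0.691 / (1 + 0.0808 × 10.9) = 0.691 / 1.881 = 0.3674 g VSS/g BOD₅.
Q·(S₀ − S) = 1610 × (292 − 3.75) × 10⁻³ = 464.1 kg/d removed.
P_X = Y_obs · Q(S₀ − S) = 0.3674 × 464.1 = 170.5 kg VSS/d.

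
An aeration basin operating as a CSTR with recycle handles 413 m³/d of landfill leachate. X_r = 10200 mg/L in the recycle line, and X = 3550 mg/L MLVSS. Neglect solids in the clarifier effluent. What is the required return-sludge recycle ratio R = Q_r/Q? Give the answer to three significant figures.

R ≈ 0.534

Solids balance on the clarifier gives (1+R)X = R·X_r, so R = X/(X_r − X) = 3550 / (10200 − 3550) = 0.5338.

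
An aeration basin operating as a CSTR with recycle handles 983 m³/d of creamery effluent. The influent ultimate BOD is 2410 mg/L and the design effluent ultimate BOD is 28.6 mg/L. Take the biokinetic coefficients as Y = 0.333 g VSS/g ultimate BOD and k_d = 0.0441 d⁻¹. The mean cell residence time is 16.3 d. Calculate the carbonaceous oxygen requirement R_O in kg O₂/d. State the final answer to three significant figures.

Correct the yield for decay: Y_obs = Y/(1 + k_d θ_c) = 0.333 / (1 + 0.0441 × 16.3) = 0.333 / 1.719 = 0.1937.
Substrate removed = Q·(S₀ − S) = 983 m³/d × (2410 − 28.6) g/m³ = 2.34×10^6 g/d = 2341 kg/d.
Net sludge production P_X = 0.1937 × 2341 = 453.5 kg VSS/d.
R_O = Q·(S₀ − S) − 1.42·P_X = 2341 − 1.42 × 453.5 = 1697 kg O₂/d.

R_O ≈ 1700 kg O₂/d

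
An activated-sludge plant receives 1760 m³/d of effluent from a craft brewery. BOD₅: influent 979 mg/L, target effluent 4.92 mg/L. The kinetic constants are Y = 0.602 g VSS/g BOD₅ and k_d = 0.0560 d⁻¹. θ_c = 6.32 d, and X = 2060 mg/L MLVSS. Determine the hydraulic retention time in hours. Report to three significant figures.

τ ≈ 31.9 h

Rearranging the biomass balance for a CMAS with decay, V = Y·Q·ΔS·θ_c / [X·(1+k_d θ_c)] = 0.602 × 1760 × (979 − 4.92) × 6.32 / [2060 × (1 + 0.0560 × 6.32)] = 6.52×10^6 / 2789 = 2339 m³.
τ = V/Q = 2339/1760 = 1.329 d, or 31.89 h.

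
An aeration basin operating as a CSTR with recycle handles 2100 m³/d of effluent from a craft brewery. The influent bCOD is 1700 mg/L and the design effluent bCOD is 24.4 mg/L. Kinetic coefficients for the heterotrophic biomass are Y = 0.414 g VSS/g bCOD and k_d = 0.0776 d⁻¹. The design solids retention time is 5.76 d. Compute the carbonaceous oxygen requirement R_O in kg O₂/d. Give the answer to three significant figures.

Y_obs = Y / (1 + k_d θ_c) = 0.414 / (1 + 0.0776 × 5.76) = 0.414 / 1.447 = 0.2861.
Substrate removed = Q·(S₀ − S) = 2100 m³/d × (1700 − 24.4) g/m³ = 3.52×10^6 g/d = 3519 kg/d.
Net sludge production P_X = 0.2861 × 3519 = 1007 kg VSS/d.
R_O = Q·ΔS − 1.42 P_X = 3519 − 1430 = 2089 kg O₂/d.

R_O ≈ 2090 kg O₂/d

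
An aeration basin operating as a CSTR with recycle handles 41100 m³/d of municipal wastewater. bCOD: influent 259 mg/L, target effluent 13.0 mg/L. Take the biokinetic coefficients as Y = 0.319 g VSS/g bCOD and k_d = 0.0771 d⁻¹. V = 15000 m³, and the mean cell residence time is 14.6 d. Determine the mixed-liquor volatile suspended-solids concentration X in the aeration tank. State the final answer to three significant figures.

X ≈ 1480 mg/L

Solving the biomass balance for X: X = Y Q (S₀−S) θ_c / [V (1+k_d θ_c)] = 0.319 × 41100 × (259 − 13.0) × 14.6 / [15000 × (1 + 0.0771 × 14.6)] = 1477 mg/L.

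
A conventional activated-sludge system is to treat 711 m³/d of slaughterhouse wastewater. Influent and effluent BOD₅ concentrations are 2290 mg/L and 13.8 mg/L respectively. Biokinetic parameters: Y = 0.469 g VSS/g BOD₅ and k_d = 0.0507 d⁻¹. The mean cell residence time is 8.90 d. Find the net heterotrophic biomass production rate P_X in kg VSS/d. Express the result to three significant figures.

P_X ≈ 523 kg VSS/d

The observed yield is Y_obs = Y/(1 + k_d·θ_c) = 0.469 / (1 + 0.0507 × 8.90) = 0.469 / 1.451 = 0.3232 g VSS per g BOD₅ removed.
Substrate removed = Q·(S₀ − S) = 711 m³/d × (2290 − 13.8) g/m³ = 1.62×10^6 g/d = 1618 kg/d.
So the net sludge growth is P_X = 0.3232 × 1618 = 523.0 kg VSS/d.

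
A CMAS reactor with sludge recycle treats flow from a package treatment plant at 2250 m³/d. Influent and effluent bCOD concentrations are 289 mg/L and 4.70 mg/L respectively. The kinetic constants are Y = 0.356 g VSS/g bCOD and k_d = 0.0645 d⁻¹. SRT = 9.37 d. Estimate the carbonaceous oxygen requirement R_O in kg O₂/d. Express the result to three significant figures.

Observed yield with endogenous decay: Y_obs = Y / (1 + k_d·θ_c) = 0.356 / (1 + 0.0645 × 9.37) = 0.356 / 1.604 = 0.2219 g VSS/g bCOD.
Substrate removed = Q·(S₀ − S) = 2250 m³/d × (289 − 4.70) g/m³ = 6.4×10^5 g/d = 639.7 kg/d.
Net sludge production P_X = 0.2219 × 639.7 = 141.9 kg VSS/d.
Carbonaceous O₂ demand = substrate oxidised − cell-mass equivalent = 639.7 − 1.42 × 141.9 = 438.1 kg O₂/d.

R_O ≈ 438 kg O₂/d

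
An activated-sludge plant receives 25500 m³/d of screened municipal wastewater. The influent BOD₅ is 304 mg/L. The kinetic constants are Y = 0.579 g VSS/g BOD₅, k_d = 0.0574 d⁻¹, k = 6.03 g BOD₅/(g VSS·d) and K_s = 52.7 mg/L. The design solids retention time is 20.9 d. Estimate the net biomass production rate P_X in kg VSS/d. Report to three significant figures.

P_X ≈ 2030 kg VSS/d

Effluent substrate depends only on kinetics and SRT: S = K_s(1 + k_d θ_c) / [θ_c(Yk − k_d) − 1] = 52.7 × (1 + 0.0574 × 20.9) / [20.9 × (0.579 × 6.03 − 0.0574) − 1] = 115.9 / 70.77 = 1.638 mg/L.
Correct the yield for decay: Y_obs = Y/(1 + k_d θ_c) = 0.579 / (1 + 0.0574 × 20.9) = 0.579 / 2.200 = 0.2632.
ΔS = 304 − 1.64 = 302.4 mg/L, so the substrate removal rate is 25500 × 302.4/1000 = 7710 kg BOD₅/d.
P_X = Y_obs · Q(S₀ − S) = 0.2632 × 7710 = 2029 kg VSS/d.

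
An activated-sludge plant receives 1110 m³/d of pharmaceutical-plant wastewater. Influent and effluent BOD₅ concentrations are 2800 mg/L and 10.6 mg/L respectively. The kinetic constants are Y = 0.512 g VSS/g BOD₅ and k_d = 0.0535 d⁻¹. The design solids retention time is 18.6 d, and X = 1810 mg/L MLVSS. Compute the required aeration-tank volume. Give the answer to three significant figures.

From the SRT design equation V = Y Q (S₀−S) θ_c / [X (1 + k_d θ_c)] = 0.512 × 1110 × (2800 − 10.6) × 18.6 / [1810 × (1 + 0.0535 × 18.6)] = 2.95×10^7 / 3611 = 8165 m³.

V ≈ 8170 m³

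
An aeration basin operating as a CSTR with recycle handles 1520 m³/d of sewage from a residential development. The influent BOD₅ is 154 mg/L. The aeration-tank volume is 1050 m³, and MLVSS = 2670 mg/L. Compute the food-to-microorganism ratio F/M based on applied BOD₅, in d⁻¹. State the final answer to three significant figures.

Food-to-microorganism ratio F/M = Q S₀ / (V X) = 1520 × 154 / (1050 × 2670) = 0.08350 d⁻¹.

F/M ≈ 0.0835 d⁻¹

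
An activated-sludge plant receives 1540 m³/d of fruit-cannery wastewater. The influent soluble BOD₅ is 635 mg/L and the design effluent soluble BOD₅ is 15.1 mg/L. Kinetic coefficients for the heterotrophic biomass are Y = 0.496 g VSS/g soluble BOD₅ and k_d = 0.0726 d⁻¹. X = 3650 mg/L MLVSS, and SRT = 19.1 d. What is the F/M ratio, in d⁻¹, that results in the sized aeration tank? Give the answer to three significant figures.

F/M ≈ 0.258 d⁻¹

Steady-state biomass mass balance: V·X·(1 + k_d·θ_c) = Y·Q·(S₀ − S)·θ_c, so V = 0.496 × 1540 × (635 − 15.1) × 19.1 / [3650 × (1 + 0.0726 × 19.1)] = 9.04×10^6 / 8711 = 1038 m³.
F/M = applied load / biomass = Q·S₀/(V·X) = 1540 × 635 / (1038 × 3650) = 0.2581 d⁻¹.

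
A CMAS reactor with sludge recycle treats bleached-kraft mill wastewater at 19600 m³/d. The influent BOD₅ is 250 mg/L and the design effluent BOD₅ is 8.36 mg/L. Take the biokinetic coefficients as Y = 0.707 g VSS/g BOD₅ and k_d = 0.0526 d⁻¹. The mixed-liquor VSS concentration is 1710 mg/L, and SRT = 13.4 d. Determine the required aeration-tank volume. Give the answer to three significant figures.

V ≈ 15400 m³

Rearranging the biomass balance for a CMAS with decay, V = Y·Q·ΔS·θ_c / [X·(1+k_d θ_c)] = 0.707 × 19600 × (250 − 8.36) × 13.4 / [1710 × (1 + 0.0526 × 13.4)] = 4.49×10^7 / 2915 = 15391 m³.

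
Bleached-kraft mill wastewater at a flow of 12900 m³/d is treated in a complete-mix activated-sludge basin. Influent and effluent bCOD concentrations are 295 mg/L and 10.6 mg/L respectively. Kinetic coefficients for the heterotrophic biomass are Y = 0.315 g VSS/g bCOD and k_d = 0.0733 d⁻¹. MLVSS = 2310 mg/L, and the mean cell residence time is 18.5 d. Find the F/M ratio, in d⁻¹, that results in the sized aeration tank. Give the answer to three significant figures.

Rearranging the biomass balance for a CMAS with decay, V = Y·Q·ΔS·θ_c / [X·(1+k_d θ_c)] = 0.315 × 12900 × (295 − 10.6) × 18.5 / [2310 × (1 + 0.0733 × 18.5)] = 2.14×10^7 / 5442 = 3928 m³.
Food-to-microorganism ratio F/M = Q S₀ / (V X) = 12900 × 295 / (3928 × 2310) = 0.4194 d⁻¹.

F/M ≈ 0.419 d⁻¹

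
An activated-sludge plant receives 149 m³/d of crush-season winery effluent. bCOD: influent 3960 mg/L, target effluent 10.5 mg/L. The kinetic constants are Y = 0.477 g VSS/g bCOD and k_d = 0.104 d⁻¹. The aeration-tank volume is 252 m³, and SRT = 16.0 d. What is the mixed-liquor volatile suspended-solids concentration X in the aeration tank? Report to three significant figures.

X = Y·Q·ΔS·θ_c / [V·(1 + k_d θ_c)] = 0.477 × 149 × (3960 − 10.5) × 16.0 / [252 × (1 + 0.104 × 16.0)] = 6690 mg/L.

X ≈ 6690 mg/L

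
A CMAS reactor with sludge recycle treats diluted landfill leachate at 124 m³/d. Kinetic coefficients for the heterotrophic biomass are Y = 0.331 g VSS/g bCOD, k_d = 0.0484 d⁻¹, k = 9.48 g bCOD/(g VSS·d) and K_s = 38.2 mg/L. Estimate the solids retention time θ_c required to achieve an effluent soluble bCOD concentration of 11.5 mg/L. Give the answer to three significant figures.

θ_c ≈ 1.48 d

At the target effluent, Y k S/(K_s+S) = 0.331×9.48×11.5/49.70 = 0.7261 d⁻¹.
1/θ_c = 0.7261 − 0.0484 = 0.6777 d⁻¹, so θ_c = 1.476 d.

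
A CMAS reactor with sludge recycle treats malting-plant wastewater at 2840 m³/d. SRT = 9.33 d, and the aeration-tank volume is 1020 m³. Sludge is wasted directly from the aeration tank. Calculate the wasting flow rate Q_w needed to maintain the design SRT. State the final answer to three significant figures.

For wasting at MLVSS concentration, Q_w = V/θ_c = 1020/9.33 = 109.3 m³/d.

Q_w ≈ 109 m³/d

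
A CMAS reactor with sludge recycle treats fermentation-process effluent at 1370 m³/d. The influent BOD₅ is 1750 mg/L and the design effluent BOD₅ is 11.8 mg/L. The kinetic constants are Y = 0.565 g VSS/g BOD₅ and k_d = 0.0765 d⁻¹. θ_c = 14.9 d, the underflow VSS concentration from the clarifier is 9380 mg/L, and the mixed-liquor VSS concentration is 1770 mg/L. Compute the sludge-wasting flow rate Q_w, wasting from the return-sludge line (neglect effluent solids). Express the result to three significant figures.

From the SRT design equation V = Y Q (S₀−S) θ_c / [X (1 + k_d θ_c)] = 0.565 × 1370 × (1750 − 11.8) × 14.9 / [1770 × (1 + 0.0765 × 14.9)] = 2×10^7 / 3788 = 5293 m³.
Wasting from the return line (neglecting effluent solids): Q_w = V·X / (θ_c·X_r) = 5293 × 1770 / (14.9 × 9380) = 67.03 m³/d.

Q_w ≈ 67.0 m³/d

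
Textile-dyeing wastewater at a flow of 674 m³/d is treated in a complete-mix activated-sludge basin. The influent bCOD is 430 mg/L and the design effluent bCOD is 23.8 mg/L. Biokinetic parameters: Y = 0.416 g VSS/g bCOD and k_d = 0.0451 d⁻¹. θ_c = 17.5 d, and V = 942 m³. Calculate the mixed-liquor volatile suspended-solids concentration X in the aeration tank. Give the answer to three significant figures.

X ≈ 1180 mg/L

X = Y·Q·ΔS·θ_c / [V·(1 + k_d θ_c)] = 0.416 × 674 × (430 − 23.8) × 17.5 / [942 × (1 + 0.0451 × 17.5)] = 1183 mg/L.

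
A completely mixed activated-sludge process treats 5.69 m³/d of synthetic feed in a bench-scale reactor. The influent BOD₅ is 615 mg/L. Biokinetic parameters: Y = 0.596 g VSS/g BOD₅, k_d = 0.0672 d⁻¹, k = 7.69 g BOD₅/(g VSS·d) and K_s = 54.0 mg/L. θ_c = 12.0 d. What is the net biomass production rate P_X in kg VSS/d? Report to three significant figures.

Effluent substrate depends only on kinetics and SRT: S = K_s(1 + k_d θ_c) / [θ_c(Yk − k_d) − 1] = 54.0 × (1 + 0.0672 × 12.0) / [12.0 × (0.596 × 7.69 − 0.0672) − 1] = 97.55 / 53.19 = 1.834 mg/L.
Y_obs = Y / (1 + k_d θ_c) = 0.596 / (1 + 0.0672 × 12.0) = 0.596 / 1.806 = 0.3299.
Q·(S₀ − S) = 5.69 × (615 − 1.83) × 10⁻³ = 3.489 kg/d removed.
Biomass produced: P_X = Y_obs·Q·ΔS = 0.3299 × 3.489 ≈ 1.151 kg VSS/d.

P_X ≈ 1.15 kg VSS/d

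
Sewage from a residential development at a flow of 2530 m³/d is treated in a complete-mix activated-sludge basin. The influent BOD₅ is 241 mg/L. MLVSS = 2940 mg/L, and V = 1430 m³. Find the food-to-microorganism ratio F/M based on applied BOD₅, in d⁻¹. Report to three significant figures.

F/M ≈ 0.145 d⁻¹

F/M = Q·S₀ / (V·X) = 2530 × 241 / (1430 × 2940) = 0.1450 g BOD₅·(g VSS·d)⁻¹.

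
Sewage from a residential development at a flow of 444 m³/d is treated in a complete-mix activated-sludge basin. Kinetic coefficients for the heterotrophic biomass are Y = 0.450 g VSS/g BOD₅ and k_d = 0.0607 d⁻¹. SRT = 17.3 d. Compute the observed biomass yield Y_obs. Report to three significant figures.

Y_obs ≈ 0.220 g VSS/g BOD₅

Y_obs = Y / (1 + k_d θ_c) = 0.450 / (1 + 0.0607 × 17.3) = 0.450 / 2.050 = 0.2195.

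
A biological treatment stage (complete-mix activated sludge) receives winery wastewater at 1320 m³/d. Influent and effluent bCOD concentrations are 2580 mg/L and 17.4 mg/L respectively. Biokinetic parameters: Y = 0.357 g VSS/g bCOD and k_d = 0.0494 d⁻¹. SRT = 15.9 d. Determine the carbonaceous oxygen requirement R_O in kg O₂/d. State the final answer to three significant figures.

R_O ≈ 2420 kg O₂/d

The observed yield is Y_obs = Y/(1 + k_d·θ_c) = 0.357 / (1 + 0.0494 × 15.9) = 0.357 / 1.785 = 0.1999 g VSS per g bCOD removed.
Mass of bCOD removed per day: Q(S₀ − S) = 1320 × 2563 g/m³ = 3383 kg/d.
P_X = Y_obs·Q·(S₀ − S) = 0.1999 × 3383 = 676.4 kg VSS/d.
R_O = Q·ΔS − 1.42 P_X = 3383 − 960.4 = 2422 kg O₂/d.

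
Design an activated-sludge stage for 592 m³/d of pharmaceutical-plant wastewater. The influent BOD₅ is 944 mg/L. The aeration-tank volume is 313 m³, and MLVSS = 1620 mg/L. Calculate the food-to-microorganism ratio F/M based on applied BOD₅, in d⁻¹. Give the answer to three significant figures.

F/M ≈ 1.10 d⁻¹

Food-to-microorganism ratio F/M = Q S₀ / (V X) = 592 × 944 / (313.0 × 1620) = 1.102 d⁻¹.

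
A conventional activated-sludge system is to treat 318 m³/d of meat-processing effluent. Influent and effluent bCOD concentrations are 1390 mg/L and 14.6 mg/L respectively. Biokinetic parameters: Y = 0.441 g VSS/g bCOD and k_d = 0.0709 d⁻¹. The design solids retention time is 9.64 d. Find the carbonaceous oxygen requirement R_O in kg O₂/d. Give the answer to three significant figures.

Observed yield with endogenous decay: Y_obs = Y / (1 + k_d·θ_c) = 0.441 / (1 + 0.0709 × 9.64) = 0.441 / 1.683 = 0.2620 g VSS/g bCOD.
Substrate removed = Q·(S₀ − S) = 318 m³/d × (1390 − 14.6) g/m³ = 4.37×10^5 g/d = 437.4 kg/d.
Biomass synthesised: P_X = Y_obs × 437.4 = 114.6 kg VSS/d.
Carbonaceous O₂ demand = substrate oxidised − cell-mass equivalent = 437.4 − 1.42 × 114.6 = 274.7 kg O₂/d.

R_O ≈ 275 kg O₂/d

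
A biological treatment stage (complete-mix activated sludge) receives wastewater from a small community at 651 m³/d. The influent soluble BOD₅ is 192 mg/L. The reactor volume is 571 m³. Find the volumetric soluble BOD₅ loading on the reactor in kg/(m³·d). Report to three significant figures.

Applied soluble BOD₅ load per unit volume = Q·S₀/V = (651 × 192/1000)/571.0 = 0.2189 kg soluble BOD₅·m⁻³·d⁻¹.

L_v ≈ 0.219 kg soluble BOD₅/(m³·d)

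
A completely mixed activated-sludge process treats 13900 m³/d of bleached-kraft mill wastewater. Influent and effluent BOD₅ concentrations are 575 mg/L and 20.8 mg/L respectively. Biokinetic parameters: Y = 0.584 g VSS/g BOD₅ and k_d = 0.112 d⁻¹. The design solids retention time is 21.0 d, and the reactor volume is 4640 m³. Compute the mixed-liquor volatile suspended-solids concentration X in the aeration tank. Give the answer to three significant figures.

X ≈ 6070 mg/L

From V·X·(1 + k_d·θ_c) = Y·Q·(S₀ − S)·θ_c: X = 0.584 × 13900 × (575 − 20.8) × 21.0 / [4640 × (1 + 0.112 × 21.0)] = 6074 mg/L.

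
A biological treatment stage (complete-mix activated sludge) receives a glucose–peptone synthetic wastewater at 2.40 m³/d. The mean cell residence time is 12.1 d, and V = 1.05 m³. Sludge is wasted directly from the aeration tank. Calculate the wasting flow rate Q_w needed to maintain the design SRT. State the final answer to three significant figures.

For wasting at MLVSS concentration, Q_w = V/θ_c = 1.050/12.1 = 0.08678 m³/d.

Q_w ≈ 0.0868 m³/d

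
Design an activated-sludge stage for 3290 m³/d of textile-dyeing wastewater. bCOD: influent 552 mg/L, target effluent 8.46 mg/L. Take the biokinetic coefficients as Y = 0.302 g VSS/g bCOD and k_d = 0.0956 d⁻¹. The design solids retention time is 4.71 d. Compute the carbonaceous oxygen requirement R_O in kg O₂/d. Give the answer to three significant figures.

Correct the yield for decay: Y_obs = Y/(1 + k_d θ_c) = 0.302 / (1 + 0.0956 × 4.71) = 0.302 / 1.450 = 0.2082.
ΔS = 552 − 8.46 = 543.5 mg/L, so the substrate removal rate is 3290 × 543.5/1000 = 1788 kg bCOD/d.
P_X = Y_obs·Q·(S₀ − S) = 0.2082 × 1788 = 372.4 kg VSS/d.
Carbonaceous O₂ demand = substrate oxidised − cell-mass equivalent = 1788 − 1.42 × 372.4 = 1259 kg O₂/d.

R_O ≈ 1260 kg O₂/d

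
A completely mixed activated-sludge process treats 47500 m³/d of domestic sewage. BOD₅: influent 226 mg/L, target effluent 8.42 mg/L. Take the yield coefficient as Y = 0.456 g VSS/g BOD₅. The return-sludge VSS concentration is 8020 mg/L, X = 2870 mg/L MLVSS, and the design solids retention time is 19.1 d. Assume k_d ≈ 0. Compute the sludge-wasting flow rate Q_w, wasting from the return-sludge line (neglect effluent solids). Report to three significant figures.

Q_w ≈ 588 m³/d

With k_d = 0 the design equation reduces to V = Y Q (S₀−S) θ_c / X = 0.456 × 47500 × (226 − 8.42) × 19.1 / 2870 = 31364 m³.
Q_w = (V·X)/(θ_c X_r) = 31364 × 2870 / (19.1 × 8020) = 587.6 m³/d.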